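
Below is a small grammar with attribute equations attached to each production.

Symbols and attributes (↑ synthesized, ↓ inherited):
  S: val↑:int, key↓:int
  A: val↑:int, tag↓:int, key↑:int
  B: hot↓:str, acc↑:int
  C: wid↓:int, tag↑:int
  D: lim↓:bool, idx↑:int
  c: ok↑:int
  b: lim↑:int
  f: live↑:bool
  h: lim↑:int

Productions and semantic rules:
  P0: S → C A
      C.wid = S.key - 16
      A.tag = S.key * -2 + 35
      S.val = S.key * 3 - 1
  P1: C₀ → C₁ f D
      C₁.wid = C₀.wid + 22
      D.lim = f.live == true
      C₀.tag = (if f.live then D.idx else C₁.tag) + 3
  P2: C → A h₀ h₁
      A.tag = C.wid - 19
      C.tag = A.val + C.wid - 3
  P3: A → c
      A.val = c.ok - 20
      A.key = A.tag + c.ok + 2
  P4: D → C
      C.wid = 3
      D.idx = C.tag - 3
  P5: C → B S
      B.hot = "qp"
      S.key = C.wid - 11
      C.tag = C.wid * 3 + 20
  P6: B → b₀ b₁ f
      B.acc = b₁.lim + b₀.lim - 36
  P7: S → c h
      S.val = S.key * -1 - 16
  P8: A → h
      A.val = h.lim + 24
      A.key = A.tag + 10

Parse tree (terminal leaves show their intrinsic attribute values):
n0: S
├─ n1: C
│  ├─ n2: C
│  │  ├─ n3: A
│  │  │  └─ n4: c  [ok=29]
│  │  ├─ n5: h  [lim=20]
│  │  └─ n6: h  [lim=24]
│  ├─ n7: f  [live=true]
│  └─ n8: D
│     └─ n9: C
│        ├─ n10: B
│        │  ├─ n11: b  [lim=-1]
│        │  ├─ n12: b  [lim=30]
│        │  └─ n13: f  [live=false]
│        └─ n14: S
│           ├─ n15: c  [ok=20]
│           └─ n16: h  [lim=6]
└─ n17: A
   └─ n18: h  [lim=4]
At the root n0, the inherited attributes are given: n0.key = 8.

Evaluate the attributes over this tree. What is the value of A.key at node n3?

1. n0.key = 8  [given at root]
2. n1.wid = -8  [S.key - 16]
3. n2.wid = 14  [C₀.wid + 22]
4. n3.tag = -5  [C.wid - 19]
5. n4.ok = 29  [terminal]
6. n3.val = 9  [c.ok - 20]
7. n3.key = 26  [A.tag + c.ok + 2]
8. n5.lim = 20  [terminal]
9. n6.lim = 24  [terminal]
10. n2.tag = 20  [A.val + C.wid - 3]
11. n7.live = true  [terminal]
12. n8.lim = true  [f.live == true]
13. n9.wid = 3  [3]
14. n10.hot = "qp"  ["qp"]
15. n11.lim = -1  [terminal]
16. n12.lim = 30  [terminal]
17. n13.live = false  [terminal]
18. n10.acc = -7  [b₁.lim + b₀.lim - 36]
19. n14.key = -8  [C.wid - 11]
20. n15.ok = 20  [terminal]
21. n16.lim = 6  [terminal]
22. n14.val = -8  [S.key * -1 - 16]
23. n9.tag = 29  [C.wid * 3 + 20]
24. n8.idx = 26  [C.tag - 3]
25. n1.tag = 29  [(if f.live then D.idx else C₁.tag) + 3]
26. n17.tag = 19  [S.key * -2 + 35]
27. n18.lim = 4  [terminal]
28. n17.val = 28  [h.lim + 24]
29. n17.key = 29  [A.tag + 10]
30. n0.val = 23  [S.key * 3 - 1]

26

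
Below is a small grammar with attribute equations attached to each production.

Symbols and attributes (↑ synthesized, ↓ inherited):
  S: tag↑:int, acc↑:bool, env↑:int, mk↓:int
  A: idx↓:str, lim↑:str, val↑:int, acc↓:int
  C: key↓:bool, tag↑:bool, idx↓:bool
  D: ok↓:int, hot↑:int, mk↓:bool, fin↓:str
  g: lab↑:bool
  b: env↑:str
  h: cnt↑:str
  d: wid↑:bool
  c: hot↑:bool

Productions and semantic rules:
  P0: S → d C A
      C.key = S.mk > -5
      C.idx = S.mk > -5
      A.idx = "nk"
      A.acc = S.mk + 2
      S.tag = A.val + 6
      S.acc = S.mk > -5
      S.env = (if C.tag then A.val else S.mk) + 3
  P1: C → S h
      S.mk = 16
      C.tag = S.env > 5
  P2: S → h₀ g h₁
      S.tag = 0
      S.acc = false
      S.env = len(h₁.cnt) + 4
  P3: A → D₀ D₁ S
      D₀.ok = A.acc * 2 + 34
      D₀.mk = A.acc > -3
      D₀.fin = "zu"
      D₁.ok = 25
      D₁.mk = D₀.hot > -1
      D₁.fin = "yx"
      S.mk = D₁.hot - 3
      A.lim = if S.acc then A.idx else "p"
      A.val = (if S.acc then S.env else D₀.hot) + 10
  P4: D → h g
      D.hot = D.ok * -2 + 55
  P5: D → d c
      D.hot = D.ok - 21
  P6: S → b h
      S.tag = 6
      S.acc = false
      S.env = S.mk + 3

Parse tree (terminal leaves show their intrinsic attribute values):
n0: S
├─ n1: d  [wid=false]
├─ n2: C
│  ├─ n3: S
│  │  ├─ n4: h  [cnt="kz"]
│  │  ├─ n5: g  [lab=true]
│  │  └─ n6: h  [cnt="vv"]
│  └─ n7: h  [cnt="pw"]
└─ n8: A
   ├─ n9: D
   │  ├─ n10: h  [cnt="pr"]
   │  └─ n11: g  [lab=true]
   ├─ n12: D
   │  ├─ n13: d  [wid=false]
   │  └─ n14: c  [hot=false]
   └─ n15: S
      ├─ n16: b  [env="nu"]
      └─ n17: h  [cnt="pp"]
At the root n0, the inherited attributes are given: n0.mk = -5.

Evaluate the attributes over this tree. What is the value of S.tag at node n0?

1. n0.mk = -5  [given at root]
2. n1.wid = false  [terminal]
3. n2.key = false  [S.mk > -5]
4. n2.idx = false  [S.mk > -5]
5. n3.mk = 16  [16]
6. n4.cnt = "kz"  [terminal]
7. n5.lab = true  [terminal]
8. n6.cnt = "vv"  [terminal]
9. n3.tag = 0  [0]
10. n3.acc = false  [false]
11. n3.env = 6  [len(h₁.cnt) + 4]
12. n7.cnt = "pw"  [terminal]
13. n2.tag = true  [S.env > 5]
14. n8.idx = "nk"  ["nk"]
15. n8.acc = -3  [S.mk + 2]
16. n9.ok = 28  [A.acc * 2 + 34]
17. n9.mk = false  [A.acc > -3]
18. n9.fin = "zu"  ["zu"]
19. n10.cnt = "pr"  [terminal]
20. n11.lab = true  [terminal]
21. n9.hot = -1  [D.ok * -2 + 55]
22. n12.ok = 25  [25]
23. n12.mk = false  [D₀.hot > -1]
24. n12.fin = "yx"  ["yx"]
25. n13.wid = false  [terminal]
26. n14.hot = false  [terminal]
27. n12.hot = 4  [D.ok - 21]
28. n15.mk = 1  [D₁.hot - 3]
29. n16.env = "nu"  [terminal]
30. n17.cnt = "pp"  [terminal]
31. n15.tag = 6  [6]
32. n15.acc = false  [false]
33. n15.env = 4  [S.mk + 3]
34. n8.lim = "p"  [if S.acc then A.idx else "p"]
35. n8.val = 9  [(if S.acc then S.env else D₀.hot) + 10]
36. n0.tag = 15  [A.val + 6]
37. n0.acc = false  [S.mk > -5]
38. n0.env = 12  [(if C.tag then A.val else S.mk) + 3]

15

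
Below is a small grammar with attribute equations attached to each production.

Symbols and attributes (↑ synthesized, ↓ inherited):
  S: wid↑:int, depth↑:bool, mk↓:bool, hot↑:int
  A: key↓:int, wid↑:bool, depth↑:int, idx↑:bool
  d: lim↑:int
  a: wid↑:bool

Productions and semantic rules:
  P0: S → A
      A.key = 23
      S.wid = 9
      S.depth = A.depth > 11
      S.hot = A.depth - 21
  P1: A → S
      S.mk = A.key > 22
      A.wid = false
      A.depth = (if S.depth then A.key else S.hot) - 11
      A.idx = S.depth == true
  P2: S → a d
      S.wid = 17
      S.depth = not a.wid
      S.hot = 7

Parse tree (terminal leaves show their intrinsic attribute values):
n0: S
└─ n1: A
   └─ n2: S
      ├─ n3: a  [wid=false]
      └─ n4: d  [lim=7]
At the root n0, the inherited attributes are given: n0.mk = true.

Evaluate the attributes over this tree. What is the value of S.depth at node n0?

true

1. n0.mk = true  [given at root]
2. n1.key = 23  [23]
3. n2.mk = true  [A.key > 22]
4. n3.wid = false  [terminal]
5. n4.lim = 7  [terminal]
6. n2.wid = 17  [17]
7. n2.depth = true  [not a.wid]
8. n2.hot = 7  [7]
9. n1.wid = false  [false]
10. n1.depth = 12  [(if S.depth then A.key else S.hot) - 11]
11. n1.idx = true  [S.depth == true]
12. n0.wid = 9  [9]
13. n0.depth = true  [A.depth > 11]
14. n0.hot = -9  [A.depth - 21]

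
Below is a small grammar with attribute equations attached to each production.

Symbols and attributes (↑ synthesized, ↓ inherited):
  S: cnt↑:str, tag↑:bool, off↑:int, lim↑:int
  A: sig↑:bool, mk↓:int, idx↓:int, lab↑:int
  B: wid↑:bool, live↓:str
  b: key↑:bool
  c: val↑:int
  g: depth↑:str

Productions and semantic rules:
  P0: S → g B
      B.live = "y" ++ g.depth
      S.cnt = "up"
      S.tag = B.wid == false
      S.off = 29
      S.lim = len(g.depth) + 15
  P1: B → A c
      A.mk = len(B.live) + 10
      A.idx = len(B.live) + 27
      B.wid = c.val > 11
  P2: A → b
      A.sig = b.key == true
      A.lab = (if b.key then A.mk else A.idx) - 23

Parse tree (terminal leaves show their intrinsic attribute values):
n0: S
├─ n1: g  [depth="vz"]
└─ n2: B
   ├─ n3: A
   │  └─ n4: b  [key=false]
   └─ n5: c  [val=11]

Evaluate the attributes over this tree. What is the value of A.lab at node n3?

1. n1.depth = "vz"  [terminal]
2. n2.live = "yvz"  ["y" ++ g.depth]
3. n3.mk = 13  [len(B.live) + 10]
4. n3.idx = 30  [len(B.live) + 27]
5. n4.key = false  [terminal]
6. n3.sig = false  [b.key == true]
7. n3.lab = 7  [(if b.key then A.mk else A.idx) - 23]
8. n5.val = 11  [terminal]
9. n2.wid = false  [c.val > 11]
10. n0.cnt = "up"  ["up"]
11. n0.tag = true  [B.wid == false]
12. n0.off = 29  [29]
13. n0.lim = 17  [len(g.depth) + 15]

7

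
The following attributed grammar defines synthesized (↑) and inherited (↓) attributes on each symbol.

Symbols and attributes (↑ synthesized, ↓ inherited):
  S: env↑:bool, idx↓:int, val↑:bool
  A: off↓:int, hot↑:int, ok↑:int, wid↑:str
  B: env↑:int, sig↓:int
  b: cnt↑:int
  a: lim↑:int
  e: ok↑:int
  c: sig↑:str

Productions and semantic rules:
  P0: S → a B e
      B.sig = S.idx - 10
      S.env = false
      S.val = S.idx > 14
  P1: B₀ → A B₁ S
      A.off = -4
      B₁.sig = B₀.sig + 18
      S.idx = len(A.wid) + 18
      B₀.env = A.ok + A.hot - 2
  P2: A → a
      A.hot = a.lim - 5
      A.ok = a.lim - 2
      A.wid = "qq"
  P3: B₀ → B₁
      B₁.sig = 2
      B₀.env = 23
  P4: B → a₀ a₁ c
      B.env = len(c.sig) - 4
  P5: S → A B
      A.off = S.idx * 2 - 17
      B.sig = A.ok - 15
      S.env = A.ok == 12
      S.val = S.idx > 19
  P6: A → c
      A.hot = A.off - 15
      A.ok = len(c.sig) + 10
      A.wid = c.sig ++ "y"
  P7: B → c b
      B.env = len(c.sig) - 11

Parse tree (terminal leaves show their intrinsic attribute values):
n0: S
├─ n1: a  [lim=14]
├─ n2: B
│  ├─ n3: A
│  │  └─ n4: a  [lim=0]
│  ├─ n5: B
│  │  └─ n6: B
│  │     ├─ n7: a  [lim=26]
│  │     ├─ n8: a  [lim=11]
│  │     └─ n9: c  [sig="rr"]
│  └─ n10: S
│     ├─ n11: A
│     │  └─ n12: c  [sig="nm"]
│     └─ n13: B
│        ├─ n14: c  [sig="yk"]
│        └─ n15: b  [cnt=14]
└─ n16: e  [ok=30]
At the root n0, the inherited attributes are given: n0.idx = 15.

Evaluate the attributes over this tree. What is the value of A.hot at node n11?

1. n0.idx = 15  [given at root]
2. n1.lim = 14  [terminal]
3. n2.sig = 5  [S.idx - 10]
4. n3.off = -4  [-4]
5. n4.lim = 0  [terminal]
6. n3.hot = -5  [a.lim - 5]
7. n3.ok = -2  [a.lim - 2]
8. n3.wid = "qq"  ["qq"]
9. n5.sig = 23  [B₀.sig + 18]
10. n6.sig = 2  [2]
11. n7.lim = 26  [terminal]
12. n8.lim = 11  [terminal]
13. n9.sig = "rr"  [terminal]
14. n6.env = -2  [len(c.sig) - 4]
15. n5.env = 23  [23]
16. n10.idx = 20  [len(A.wid) + 18]
17. n11.off = 23  [S.idx * 2 - 17]
18. n12.sig = "nm"  [terminal]
19. n11.hot = 8  [A.off - 15]
20. n11.ok = 12  [len(c.sig) + 10]
21. n11.wid = "nmy"  [c.sig ++ "y"]
22. n13.sig = -3  [A.ok - 15]
23. n14.sig = "yk"  [terminal]
24. n15.cnt = 14  [terminal]
25. n13.env = -9  [len(c.sig) - 11]
26. n10.env = true  [A.ok == 12]
27. n10.val = true  [S.idx > 19]
28. n2.env = -9  [A.ok + A.hot - 2]
29. n16.ok = 30  [terminal]
30. n0.env = false  [false]
31. n0.val = true  [S.idx > 14]

8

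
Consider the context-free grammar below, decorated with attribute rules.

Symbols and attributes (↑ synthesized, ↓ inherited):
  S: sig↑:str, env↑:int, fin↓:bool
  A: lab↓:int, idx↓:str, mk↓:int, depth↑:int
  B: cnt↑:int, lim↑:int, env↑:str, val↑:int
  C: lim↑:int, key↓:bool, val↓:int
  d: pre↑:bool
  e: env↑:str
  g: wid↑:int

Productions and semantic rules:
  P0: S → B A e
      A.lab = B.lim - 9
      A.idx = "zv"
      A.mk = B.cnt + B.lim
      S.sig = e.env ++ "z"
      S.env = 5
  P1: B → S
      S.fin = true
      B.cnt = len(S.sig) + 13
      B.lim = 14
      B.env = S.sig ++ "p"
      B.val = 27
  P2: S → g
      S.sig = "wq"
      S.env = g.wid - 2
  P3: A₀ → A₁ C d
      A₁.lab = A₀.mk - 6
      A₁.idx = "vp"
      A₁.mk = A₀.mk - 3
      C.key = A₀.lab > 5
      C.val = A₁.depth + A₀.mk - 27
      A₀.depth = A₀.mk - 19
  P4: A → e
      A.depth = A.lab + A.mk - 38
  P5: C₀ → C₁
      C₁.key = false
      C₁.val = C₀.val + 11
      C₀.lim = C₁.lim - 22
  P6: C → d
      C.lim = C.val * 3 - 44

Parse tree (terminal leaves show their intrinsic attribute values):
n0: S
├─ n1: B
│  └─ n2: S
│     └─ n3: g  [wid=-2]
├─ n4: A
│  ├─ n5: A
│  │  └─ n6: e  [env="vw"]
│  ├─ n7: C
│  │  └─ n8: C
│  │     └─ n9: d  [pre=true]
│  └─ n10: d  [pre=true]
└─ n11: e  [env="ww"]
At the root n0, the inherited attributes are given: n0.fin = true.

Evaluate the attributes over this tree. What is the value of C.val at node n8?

24

1. n0.fin = true  [given at root]
2. n2.fin = true  [true]
3. n3.wid = -2  [terminal]
4. n2.sig = "wq"  ["wq"]
5. n2.env = -4  [g.wid - 2]
6. n1.cnt = 15  [len(S.sig) + 13]
7. n1.lim = 14  [14]
8. n1.env = "wqp"  [S.sig ++ "p"]
9. n1.val = 27  [27]
10. n4.lab = 5  [B.lim - 9]
11. n4.idx = "zv"  ["zv"]
12. n4.mk = 29  [B.cnt + B.lim]
13. n5.lab = 23  [A₀.mk - 6]
14. n5.idx = "vp"  ["vp"]
15. n5.mk = 26  [A₀.mk - 3]
16. n6.env = "vw"  [terminal]
17. n5.depth = 11  [A.lab + A.mk - 38]
18. n7.key = false  [A₀.lab > 5]
19. n7.val = 13  [A₁.depth + A₀.mk - 27]
20. n8.key = false  [false]
21. n8.val = 24  [C₀.val + 11]
22. n9.pre = true  [terminal]
23. n8.lim = 28  [C.val * 3 - 44]
24. n7.lim = 6  [C₁.lim - 22]
25. n10.pre = true  [terminal]
26. n4.depth = 10  [A₀.mk - 19]
27. n11.env = "ww"  [terminal]
28. n0.sig = "wwz"  [e.env ++ "z"]
29. n0.env = 5  [5]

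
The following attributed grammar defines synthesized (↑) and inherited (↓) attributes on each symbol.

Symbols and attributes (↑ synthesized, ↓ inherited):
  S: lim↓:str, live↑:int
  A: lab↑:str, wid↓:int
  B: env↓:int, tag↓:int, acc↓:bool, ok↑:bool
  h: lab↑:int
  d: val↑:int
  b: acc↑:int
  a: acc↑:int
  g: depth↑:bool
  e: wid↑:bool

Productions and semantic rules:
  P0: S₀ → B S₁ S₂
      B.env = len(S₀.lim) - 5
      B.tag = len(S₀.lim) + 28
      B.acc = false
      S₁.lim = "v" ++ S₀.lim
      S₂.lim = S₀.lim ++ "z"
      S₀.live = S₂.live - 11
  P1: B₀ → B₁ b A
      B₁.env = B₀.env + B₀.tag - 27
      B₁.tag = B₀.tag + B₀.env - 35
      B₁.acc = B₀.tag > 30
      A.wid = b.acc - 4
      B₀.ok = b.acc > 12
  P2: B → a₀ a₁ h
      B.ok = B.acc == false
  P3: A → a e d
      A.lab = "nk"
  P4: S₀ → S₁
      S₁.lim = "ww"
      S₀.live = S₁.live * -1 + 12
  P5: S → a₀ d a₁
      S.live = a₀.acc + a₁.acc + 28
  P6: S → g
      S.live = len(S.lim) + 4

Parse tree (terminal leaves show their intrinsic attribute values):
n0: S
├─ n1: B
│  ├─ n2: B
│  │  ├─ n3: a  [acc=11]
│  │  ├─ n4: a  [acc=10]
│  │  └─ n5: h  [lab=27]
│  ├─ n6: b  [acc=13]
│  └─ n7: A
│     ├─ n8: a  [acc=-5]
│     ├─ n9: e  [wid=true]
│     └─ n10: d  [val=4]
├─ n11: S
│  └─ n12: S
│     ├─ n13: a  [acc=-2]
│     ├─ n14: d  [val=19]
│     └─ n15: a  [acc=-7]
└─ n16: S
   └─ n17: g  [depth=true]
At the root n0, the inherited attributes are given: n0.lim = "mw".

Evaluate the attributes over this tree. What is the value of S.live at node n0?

-4

1. n0.lim = "mw"  [given at root]
2. n1.env = -3  [len(S₀.lim) - 5]
3. n1.tag = 30  [len(S₀.lim) + 28]
4. n1.acc = false  [false]
5. n2.env = 0  [B₀.env + B₀.tag - 27]
6. n2.tag = -8  [B₀.tag + B₀.env - 35]
7. n2.acc = false  [B₀.tag > 30]
8. n3.acc = 11  [terminal]
9. n4.acc = 10  [terminal]
10. n5.lab = 27  [terminal]
11. n2.ok = true  [B.acc == false]
12. n6.acc = 13  [terminal]
13. n7.wid = 9  [b.acc - 4]
14. n8.acc = -5  [terminal]
15. n9.wid = true  [terminal]
16. n10.val = 4  [terminal]
17. n7.lab = "nk"  ["nk"]
18. n1.ok = true  [b.acc > 12]
19. n11.lim = "vmw"  ["v" ++ S₀.lim]
20. n12.lim = "ww"  ["ww"]
21. n13.acc = -2  [terminal]
22. n14.val = 19  [terminal]
23. n15.acc = -7  [terminal]
24. n12.live = 19  [a₀.acc + a₁.acc + 28]
25. n11.live = -7  [S₁.live * -1 + 12]
26. n16.lim = "mwz"  [S₀.lim ++ "z"]
27. n17.depth = true  [terminal]
28. n16.live = 7  [len(S.lim) + 4]
29. n0.live = -4  [S₂.live - 11]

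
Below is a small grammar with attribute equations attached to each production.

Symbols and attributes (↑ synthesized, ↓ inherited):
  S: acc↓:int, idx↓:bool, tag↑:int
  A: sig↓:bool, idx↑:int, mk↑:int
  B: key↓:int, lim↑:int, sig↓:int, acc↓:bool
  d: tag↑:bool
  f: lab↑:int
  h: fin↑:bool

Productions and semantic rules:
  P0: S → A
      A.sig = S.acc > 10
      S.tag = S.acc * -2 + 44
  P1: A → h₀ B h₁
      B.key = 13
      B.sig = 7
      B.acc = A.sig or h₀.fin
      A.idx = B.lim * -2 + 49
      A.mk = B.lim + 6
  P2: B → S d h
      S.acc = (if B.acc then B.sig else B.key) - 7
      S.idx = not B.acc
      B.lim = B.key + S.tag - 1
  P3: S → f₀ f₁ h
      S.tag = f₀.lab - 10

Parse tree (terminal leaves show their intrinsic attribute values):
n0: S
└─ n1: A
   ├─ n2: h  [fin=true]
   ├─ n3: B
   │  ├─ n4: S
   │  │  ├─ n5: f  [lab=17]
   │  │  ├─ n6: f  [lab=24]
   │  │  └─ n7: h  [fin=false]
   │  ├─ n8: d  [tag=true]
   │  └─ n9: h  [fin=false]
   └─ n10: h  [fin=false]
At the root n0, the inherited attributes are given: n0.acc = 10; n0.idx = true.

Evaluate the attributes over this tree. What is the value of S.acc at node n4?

0

1. n0.acc = 10  [given at root]
2. n0.idx = true  [given at root]
3. n1.sig = false  [S.acc > 10]
4. n2.fin = true  [terminal]
5. n3.key = 13  [13]
6. n3.sig = 7  [7]
7. n3.acc = true  [A.sig or h₀.fin]
8. n4.acc = 0  [(if B.acc then B.sig else B.key) - 7]
9. n4.idx = false  [not B.acc]
10. n5.lab = 17  [terminal]
11. n6.lab = 24  [terminal]
12. n7.fin = false  [terminal]
13. n4.tag = 7  [f₀.lab - 10]
14. n8.tag = true  [terminal]
15. n9.fin = false  [terminal]
16. n3.lim = 19  [B.key + S.tag - 1]
17. n10.fin = false  [terminal]
18. n1.idx = 11  [B.lim * -2 + 49]
19. n1.mk = 25  [B.lim + 6]
20. n0.tag = 24  [S.acc * -2 + 44]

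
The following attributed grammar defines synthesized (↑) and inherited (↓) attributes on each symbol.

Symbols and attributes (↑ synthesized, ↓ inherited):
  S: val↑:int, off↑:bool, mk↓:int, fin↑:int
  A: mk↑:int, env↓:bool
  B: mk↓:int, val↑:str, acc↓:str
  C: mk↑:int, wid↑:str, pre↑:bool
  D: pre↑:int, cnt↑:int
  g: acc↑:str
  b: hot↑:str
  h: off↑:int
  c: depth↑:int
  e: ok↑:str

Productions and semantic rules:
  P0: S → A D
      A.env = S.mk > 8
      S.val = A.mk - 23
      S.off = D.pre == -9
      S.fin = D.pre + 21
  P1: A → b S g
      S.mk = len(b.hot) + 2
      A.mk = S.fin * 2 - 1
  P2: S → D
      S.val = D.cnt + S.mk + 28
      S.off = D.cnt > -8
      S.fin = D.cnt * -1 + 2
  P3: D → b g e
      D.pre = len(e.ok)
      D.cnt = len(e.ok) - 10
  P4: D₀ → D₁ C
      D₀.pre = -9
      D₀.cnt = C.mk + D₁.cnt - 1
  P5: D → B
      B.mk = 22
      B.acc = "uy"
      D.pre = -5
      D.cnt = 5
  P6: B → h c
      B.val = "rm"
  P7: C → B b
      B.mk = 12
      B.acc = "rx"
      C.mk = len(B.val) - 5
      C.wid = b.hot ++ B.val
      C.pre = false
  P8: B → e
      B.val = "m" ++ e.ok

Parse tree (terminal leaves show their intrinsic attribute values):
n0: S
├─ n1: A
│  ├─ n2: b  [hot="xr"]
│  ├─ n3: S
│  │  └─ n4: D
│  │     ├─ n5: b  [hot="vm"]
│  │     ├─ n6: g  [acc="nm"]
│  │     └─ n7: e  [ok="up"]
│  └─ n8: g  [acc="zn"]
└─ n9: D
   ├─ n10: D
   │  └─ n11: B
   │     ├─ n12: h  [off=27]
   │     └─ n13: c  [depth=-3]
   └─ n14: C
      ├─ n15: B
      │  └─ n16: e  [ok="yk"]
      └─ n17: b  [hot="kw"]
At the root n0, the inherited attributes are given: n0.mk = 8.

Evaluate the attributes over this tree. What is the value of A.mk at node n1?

19

1. n0.mk = 8  [given at root]
2. n1.env = false  [S.mk > 8]
3. n2.hot = "xr"  [terminal]
4. n3.mk = 4  [len(b.hot) + 2]
5. n5.hot = "vm"  [terminal]
6. n6.acc = "nm"  [terminal]
7. n7.ok = "up"  [terminal]
8. n4.pre = 2  [len(e.ok)]
9. n4.cnt = -8  [len(e.ok) - 10]
10. n3.val = 24  [D.cnt + S.mk + 28]
11. n3.off = false  [D.cnt > -8]
12. n3.fin = 10  [D.cnt * -1 + 2]
13. n8.acc = "zn"  [terminal]
14. n1.mk = 19  [S.fin * 2 - 1]
15. n11.mk = 22  [22]
16. n11.acc = "uy"  ["uy"]
17. n12.off = 27  [terminal]
18. n13.depth = -3  [terminal]
19. n11.val = "rm"  ["rm"]
20. n10.pre = -5  [-5]
21. n10.cnt = 5  [5]
22. n15.mk = 12  [12]
23. n15.acc = "rx"  ["rx"]
24. n16.ok = "yk"  [terminal]
25. n15.val = "myk"  ["m" ++ e.ok]
26. n17.hot = "kw"  [terminal]
27. n14.mk = -2  [len(B.val) - 5]
28. n14.wid = "kwmyk"  [b.hot ++ B.val]
29. n14.pre = false  [false]
30. n9.pre = -9  [-9]
31. n9.cnt = 2  [C.mk + D₁.cnt - 1]
32. n0.val = -4  [A.mk - 23]
33. n0.off = true  [D.pre == -9]
34. n0.fin = 12  [D.pre + 21]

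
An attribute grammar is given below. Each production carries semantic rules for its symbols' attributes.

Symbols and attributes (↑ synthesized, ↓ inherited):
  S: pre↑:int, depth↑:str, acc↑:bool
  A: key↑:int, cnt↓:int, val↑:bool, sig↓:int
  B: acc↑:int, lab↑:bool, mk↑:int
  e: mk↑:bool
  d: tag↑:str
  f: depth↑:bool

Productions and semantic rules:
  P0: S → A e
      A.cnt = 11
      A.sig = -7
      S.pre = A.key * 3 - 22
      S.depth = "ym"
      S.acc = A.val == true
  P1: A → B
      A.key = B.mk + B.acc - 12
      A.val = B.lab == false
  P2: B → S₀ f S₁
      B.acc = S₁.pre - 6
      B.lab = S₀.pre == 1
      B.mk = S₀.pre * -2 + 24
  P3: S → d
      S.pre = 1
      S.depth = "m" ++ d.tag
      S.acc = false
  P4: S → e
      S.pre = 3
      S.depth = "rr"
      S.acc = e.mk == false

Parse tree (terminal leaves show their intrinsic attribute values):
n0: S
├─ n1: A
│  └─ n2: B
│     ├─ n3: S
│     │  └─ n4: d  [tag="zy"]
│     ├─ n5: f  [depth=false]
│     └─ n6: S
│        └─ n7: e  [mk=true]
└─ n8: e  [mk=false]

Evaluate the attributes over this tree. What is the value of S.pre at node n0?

-1

1. n1.cnt = 11  [11]
2. n1.sig = -7  [-7]
3. n4.tag = "zy"  [terminal]
4. n3.pre = 1  [1]
5. n3.depth = "mzy"  ["m" ++ d.tag]
6. n3.acc = false  [false]
7. n5.depth = false  [terminal]
8. n7.mk = true  [terminal]
9. n6.pre = 3  [3]
10. n6.depth = "rr"  ["rr"]
11. n6.acc = false  [e.mk == false]
12. n2.acc = -3  [S₁.pre - 6]
13. n2.lab = true  [S₀.pre == 1]
14. n2.mk = 22  [S₀.pre * -2 + 24]
15. n1.key = 7  [B.mk + B.acc - 12]
16. n1.val = false  [B.lab == false]
17. n8.mk = false  [terminal]
18. n0.pre = -1  [A.key * 3 - 22]
19. n0.depth = "ym"  ["ym"]
20. n0.acc = false  [A.val == true]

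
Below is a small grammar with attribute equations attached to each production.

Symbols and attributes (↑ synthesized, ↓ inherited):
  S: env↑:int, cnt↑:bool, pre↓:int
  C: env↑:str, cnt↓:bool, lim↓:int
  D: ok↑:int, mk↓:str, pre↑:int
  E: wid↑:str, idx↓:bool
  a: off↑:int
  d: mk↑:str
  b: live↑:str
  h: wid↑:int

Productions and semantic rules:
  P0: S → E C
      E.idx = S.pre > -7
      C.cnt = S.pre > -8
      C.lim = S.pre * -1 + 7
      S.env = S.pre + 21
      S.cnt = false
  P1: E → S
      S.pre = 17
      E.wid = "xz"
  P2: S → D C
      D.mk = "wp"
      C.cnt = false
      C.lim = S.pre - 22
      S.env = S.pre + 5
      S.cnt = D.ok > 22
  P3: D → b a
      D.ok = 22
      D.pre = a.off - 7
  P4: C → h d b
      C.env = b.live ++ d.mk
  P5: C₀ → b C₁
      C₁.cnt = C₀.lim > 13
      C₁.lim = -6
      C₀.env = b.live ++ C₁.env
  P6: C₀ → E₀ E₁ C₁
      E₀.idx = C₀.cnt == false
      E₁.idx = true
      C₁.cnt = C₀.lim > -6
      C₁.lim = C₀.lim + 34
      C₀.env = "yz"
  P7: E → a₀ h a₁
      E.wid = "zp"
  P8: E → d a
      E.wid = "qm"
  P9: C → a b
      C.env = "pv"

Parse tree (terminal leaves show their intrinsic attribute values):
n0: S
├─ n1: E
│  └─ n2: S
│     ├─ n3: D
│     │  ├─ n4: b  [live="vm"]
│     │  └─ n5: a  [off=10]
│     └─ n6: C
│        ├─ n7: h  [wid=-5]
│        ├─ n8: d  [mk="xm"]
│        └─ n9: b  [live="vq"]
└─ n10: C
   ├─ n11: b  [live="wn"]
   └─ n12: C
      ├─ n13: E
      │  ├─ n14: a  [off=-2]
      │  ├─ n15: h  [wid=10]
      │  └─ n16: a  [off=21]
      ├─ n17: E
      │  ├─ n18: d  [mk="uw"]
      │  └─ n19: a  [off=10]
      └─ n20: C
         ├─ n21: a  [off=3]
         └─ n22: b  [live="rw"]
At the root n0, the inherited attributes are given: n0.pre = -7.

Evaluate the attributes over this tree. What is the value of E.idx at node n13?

1. n0.pre = -7  [given at root]
2. n1.idx = false  [S.pre > -7]
3. n2.pre = 17  [17]
4. n3.mk = "wp"  ["wp"]
5. n4.live = "vm"  [terminal]
6. n5.off = 10  [terminal]
7. n3.ok = 22  [22]
8. n3.pre = 3  [a.off - 7]
9. n6.cnt = false  [false]
10. n6.lim = -5  [S.pre - 22]
11. n7.wid = -5  [terminal]
12. n8.mk = "xm"  [terminal]
13. n9.live = "vq"  [terminal]
14. n6.env = "vqxm"  [b.live ++ d.mk]
15. n2.env = 22  [S.pre + 5]
16. n2.cnt = false  [D.ok > 22]
17. n1.wid = "xz"  ["xz"]
18. n10.cnt = true  [S.pre > -8]
19. n10.lim = 14  [S.pre * -1 + 7]
20. n11.live = "wn"  [terminal]
21. n12.cnt = true  [C₀.lim > 13]
22. n12.lim = -6  [-6]
23. n13.idx = false  [C₀.cnt == false]
24. n14.off = -2  [terminal]
25. n15.wid = 10  [terminal]
26. n16.off = 21  [terminal]
27. n13.wid = "zp"  ["zp"]
28. n17.idx = true  [true]
29. n18.mk = "uw"  [terminal]
30. n19.off = 10  [terminal]
31. n17.wid = "qm"  ["qm"]
32. n20.cnt = false  [C₀.lim > -6]
33. n20.lim = 28  [C₀.lim + 34]
34. n21.off = 3  [terminal]
35. n22.live = "rw"  [terminal]
36. n20.env = "pv"  ["pv"]
37. n12.env = "yz"  ["yz"]
38. n10.env = "wnyz"  [b.live ++ C₁.env]
39. n0.env = 14  [S.pre + 21]
40. n0.cnt = false  [false]

false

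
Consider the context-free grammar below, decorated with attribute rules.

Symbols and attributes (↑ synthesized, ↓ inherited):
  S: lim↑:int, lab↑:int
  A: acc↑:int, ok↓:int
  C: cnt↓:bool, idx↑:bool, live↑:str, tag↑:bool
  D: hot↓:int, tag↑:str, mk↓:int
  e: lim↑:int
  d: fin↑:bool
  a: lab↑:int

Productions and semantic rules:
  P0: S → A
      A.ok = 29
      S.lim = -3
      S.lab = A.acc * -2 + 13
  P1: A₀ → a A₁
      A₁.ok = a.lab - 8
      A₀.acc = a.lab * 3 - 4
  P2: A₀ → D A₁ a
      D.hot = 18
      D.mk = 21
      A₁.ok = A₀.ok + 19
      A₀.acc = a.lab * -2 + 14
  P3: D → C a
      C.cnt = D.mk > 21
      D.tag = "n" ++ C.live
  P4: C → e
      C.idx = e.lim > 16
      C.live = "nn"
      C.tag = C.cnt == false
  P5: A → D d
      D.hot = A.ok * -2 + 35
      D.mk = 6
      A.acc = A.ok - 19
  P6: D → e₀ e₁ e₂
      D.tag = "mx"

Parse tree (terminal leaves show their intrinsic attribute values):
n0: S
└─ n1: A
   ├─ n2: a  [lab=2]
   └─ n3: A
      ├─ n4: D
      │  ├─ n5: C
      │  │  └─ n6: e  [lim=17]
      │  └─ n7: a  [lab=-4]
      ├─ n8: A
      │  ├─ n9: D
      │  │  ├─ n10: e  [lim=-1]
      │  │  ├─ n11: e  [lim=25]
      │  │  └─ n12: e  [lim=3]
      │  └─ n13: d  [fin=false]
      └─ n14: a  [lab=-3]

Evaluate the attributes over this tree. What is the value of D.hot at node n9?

1. n1.ok = 29  [29]
2. n2.lab = 2  [terminal]
3. n3.ok = -6  [a.lab - 8]
4. n4.hot = 18  [18]
5. n4.mk = 21  [21]
6. n5.cnt = false  [D.mk > 21]
7. n6.lim = 17  [terminal]
8. n5.idx = true  [e.lim > 16]
9. n5.live = "nn"  ["nn"]
10. n5.tag = true  [C.cnt == false]
11. n7.lab = -4  [terminal]
12. n4.tag = "nnn"  ["n" ++ C.live]
13. n8.ok = 13  [A₀.ok + 19]
14. n9.hot = 9  [A.ok * -2 + 35]
15. n9.mk = 6  [6]
16. n10.lim = -1  [terminal]
17. n11.lim = 25  [terminal]
18. n12.lim = 3  [terminal]
19. n9.tag = "mx"  ["mx"]
20. n13.fin = false  [terminal]
21. n8.acc = -6  [A.ok - 19]
22. n14.lab = -3  [terminal]
23. n3.acc = 20  [a.lab * -2 + 14]
24. n1.acc = 2  [a.lab * 3 - 4]
25. n0.lim = -3  [-3]
26. n0.lab = 9  [A.acc * -2 + 13]

9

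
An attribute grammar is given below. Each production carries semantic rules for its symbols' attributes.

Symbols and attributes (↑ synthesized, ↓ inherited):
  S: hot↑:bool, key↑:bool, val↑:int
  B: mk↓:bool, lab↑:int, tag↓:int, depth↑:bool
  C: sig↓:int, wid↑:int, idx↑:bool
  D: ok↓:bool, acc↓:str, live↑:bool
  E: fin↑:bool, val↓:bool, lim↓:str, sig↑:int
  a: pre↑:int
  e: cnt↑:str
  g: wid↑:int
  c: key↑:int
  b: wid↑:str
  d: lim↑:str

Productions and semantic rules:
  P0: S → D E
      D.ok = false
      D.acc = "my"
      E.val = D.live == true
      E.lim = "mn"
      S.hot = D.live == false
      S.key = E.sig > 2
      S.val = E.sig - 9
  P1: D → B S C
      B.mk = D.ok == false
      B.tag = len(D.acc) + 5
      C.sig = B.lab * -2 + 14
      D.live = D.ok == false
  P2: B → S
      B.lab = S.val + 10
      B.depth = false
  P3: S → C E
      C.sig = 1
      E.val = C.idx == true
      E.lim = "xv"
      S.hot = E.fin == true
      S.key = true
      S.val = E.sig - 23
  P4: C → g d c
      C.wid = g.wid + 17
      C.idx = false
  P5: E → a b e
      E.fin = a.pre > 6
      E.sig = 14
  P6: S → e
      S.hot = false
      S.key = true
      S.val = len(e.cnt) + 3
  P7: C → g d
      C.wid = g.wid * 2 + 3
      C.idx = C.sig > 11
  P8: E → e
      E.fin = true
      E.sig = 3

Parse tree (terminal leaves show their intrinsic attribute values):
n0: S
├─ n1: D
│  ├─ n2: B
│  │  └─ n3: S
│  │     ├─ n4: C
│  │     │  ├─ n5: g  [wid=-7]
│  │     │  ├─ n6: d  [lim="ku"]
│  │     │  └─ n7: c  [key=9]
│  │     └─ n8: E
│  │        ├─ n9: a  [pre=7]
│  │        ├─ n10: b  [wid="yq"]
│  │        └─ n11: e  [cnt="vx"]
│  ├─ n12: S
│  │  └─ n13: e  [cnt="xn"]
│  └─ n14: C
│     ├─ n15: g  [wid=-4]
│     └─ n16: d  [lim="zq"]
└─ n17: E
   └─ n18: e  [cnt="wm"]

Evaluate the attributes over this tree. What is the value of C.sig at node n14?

1. n1.ok = false  [false]
2. n1.acc = "my"  ["my"]
3. n2.mk = true  [D.ok == false]
4. n2.tag = 7  [len(D.acc) + 5]
5. n4.sig = 1  [1]
6. n5.wid = -7  [terminal]
7. n6.lim = "ku"  [terminal]
8. n7.key = 9  [terminal]
9. n4.wid = 10  [g.wid + 17]
10. n4.idx = false  [false]
11. n8.val = false  [C.idx == true]
12. n8.lim = "xv"  ["xv"]
13. n9.pre = 7  [terminal]
14. n10.wid = "yq"  [terminal]
15. n11.cnt = "vx"  [terminal]
16. n8.fin = true  [a.pre > 6]
17. n8.sig = 14  [14]
18. n3.hot = true  [E.fin == true]
19. n3.key = true  [true]
20. n3.val = -9  [E.sig - 23]
21. n2.lab = 1  [S.val + 10]
22. n2.depth = false  [false]
23. n13.cnt = "xn"  [terminal]
24. n12.hot = false  [false]
25. n12.key = true  [true]
26. n12.val = 5  [len(e.cnt) + 3]
27. n14.sig = 12  [B.lab * -2 + 14]
28. n15.wid = -4  [terminal]
29. n16.lim = "zq"  [terminal]
30. n14.wid = -5  [g.wid * 2 + 3]
31. n14.idx = true  [C.sig > 11]
32. n1.live = true  [D.ok == false]
33. n17.val = true  [D.live == true]
34. n17.lim = "mn"  ["mn"]
35. n18.cnt = "wm"  [terminal]
36. n17.fin = true  [true]
37. n17.sig = 3  [3]
38. n0.hot = false  [D.live == false]
39. n0.key = true  [E.sig > 2]
40. n0.val = -6  [E.sig - 9]

12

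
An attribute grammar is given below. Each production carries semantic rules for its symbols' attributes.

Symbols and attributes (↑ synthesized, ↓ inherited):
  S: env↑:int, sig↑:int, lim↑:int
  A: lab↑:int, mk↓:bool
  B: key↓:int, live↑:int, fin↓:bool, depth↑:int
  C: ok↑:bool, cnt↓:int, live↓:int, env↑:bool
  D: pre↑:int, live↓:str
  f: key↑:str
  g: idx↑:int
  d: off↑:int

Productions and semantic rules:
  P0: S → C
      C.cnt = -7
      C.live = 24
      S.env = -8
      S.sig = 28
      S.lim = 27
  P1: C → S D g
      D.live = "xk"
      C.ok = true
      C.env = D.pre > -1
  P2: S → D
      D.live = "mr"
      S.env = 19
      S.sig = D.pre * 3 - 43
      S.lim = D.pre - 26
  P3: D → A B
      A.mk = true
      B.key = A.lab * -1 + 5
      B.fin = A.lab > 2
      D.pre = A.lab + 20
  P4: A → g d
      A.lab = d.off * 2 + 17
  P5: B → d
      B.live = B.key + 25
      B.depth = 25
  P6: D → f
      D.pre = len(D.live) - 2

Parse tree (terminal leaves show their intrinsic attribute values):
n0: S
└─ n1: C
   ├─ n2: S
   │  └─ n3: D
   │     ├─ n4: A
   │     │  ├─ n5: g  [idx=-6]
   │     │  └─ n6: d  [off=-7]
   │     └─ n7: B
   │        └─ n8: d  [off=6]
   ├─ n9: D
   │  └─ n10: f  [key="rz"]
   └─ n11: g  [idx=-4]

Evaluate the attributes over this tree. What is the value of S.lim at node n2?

1. n1.cnt = -7  [-7]
2. n1.live = 24  [24]
3. n3.live = "mr"  ["mr"]
4. n4.mk = true  [true]
5. n5.idx = -6  [terminal]
6. n6.off = -7  [terminal]
7. n4.lab = 3  [d.off * 2 + 17]
8. n7.key = 2  [A.lab * -1 + 5]
9. n7.fin = true  [A.lab > 2]
10. n8.off = 6  [terminal]
11. n7.live = 27  [B.key + 25]
12. n7.depth = 25  [25]
13. n3.pre = 23  [A.lab + 20]
14. n2.env = 19  [19]
15. n2.sig = 26  [D.pre * 3 - 43]
16. n2.lim = -3  [D.pre - 26]
17. n9.live = "xk"  ["xk"]
18. n10.key = "rz"  [terminal]
19. n9.pre = 0  [len(D.live) - 2]
20. n11.idx = -4  [terminal]
21. n1.ok = true  [true]
22. n1.env = true  [D.pre > -1]
23. n0.env = -8  [-8]
24. n0.sig = 28  [28]
25. n0.lim = 27  [27]

-3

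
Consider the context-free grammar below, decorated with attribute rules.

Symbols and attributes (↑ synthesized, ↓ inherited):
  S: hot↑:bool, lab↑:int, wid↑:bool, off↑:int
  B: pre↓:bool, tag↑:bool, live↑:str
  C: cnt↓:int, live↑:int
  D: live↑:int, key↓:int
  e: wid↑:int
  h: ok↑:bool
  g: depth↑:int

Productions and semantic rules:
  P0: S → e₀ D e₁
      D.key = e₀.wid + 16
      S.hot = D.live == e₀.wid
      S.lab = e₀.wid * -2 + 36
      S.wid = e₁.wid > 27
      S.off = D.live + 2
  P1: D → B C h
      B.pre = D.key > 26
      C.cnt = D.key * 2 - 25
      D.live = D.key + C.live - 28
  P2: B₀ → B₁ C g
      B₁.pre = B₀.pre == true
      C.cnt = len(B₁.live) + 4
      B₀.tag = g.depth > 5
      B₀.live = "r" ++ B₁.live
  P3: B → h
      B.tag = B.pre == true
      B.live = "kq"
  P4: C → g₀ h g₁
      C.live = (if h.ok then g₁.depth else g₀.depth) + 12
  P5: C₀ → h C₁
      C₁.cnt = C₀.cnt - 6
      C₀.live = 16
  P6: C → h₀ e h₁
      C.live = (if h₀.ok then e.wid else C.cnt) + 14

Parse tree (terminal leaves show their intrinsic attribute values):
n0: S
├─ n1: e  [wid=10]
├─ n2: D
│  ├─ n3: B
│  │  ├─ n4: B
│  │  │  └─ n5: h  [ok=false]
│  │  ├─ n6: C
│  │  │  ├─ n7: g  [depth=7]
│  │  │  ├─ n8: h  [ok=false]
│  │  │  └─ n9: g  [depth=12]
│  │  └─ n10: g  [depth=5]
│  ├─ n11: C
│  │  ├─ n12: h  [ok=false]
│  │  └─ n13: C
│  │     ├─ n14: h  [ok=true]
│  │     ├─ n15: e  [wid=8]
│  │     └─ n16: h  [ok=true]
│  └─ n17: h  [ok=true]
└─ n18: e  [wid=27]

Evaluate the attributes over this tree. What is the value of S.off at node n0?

16

1. n1.wid = 10  [terminal]
2. n2.key = 26  [e₀.wid + 16]
3. n3.pre = false  [D.key > 26]
4. n4.pre = false  [B₀.pre == true]
5. n5.ok = false  [terminal]
6. n4.tag = false  [B.pre == true]
7. n4.live = "kq"  ["kq"]
8. n6.cnt = 6  [len(B₁.live) + 4]
9. n7.depth = 7  [terminal]
10. n8.ok = false  [terminal]
11. n9.depth = 12  [terminal]
12. n6.live = 19  [(if h.ok then g₁.depth else g₀.depth) + 12]
13. n10.depth = 5  [terminal]
14. n3.tag = false  [g.depth > 5]
15. n3.live = "rkq"  ["r" ++ B₁.live]
16. n11.cnt = 27  [D.key * 2 - 25]
17. n12.ok = false  [terminal]
18. n13.cnt = 21  [C₀.cnt - 6]
19. n14.ok = true  [terminal]
20. n15.wid = 8  [terminal]
21. n16.ok = true  [terminal]
22. n13.live = 22  [(if h₀.ok then e.wid else C.cnt) + 14]
23. n11.live = 16  [16]
24. n17.ok = true  [terminal]
25. n2.live = 14  [D.key + C.live - 28]
26. n18.wid = 27  [terminal]
27. n0.hot = false  [D.live == e₀.wid]
28. n0.lab = 16  [e₀.wid * -2 + 36]
29. n0.wid = false  [e₁.wid > 27]
30. n0.off = 16  [D.live + 2]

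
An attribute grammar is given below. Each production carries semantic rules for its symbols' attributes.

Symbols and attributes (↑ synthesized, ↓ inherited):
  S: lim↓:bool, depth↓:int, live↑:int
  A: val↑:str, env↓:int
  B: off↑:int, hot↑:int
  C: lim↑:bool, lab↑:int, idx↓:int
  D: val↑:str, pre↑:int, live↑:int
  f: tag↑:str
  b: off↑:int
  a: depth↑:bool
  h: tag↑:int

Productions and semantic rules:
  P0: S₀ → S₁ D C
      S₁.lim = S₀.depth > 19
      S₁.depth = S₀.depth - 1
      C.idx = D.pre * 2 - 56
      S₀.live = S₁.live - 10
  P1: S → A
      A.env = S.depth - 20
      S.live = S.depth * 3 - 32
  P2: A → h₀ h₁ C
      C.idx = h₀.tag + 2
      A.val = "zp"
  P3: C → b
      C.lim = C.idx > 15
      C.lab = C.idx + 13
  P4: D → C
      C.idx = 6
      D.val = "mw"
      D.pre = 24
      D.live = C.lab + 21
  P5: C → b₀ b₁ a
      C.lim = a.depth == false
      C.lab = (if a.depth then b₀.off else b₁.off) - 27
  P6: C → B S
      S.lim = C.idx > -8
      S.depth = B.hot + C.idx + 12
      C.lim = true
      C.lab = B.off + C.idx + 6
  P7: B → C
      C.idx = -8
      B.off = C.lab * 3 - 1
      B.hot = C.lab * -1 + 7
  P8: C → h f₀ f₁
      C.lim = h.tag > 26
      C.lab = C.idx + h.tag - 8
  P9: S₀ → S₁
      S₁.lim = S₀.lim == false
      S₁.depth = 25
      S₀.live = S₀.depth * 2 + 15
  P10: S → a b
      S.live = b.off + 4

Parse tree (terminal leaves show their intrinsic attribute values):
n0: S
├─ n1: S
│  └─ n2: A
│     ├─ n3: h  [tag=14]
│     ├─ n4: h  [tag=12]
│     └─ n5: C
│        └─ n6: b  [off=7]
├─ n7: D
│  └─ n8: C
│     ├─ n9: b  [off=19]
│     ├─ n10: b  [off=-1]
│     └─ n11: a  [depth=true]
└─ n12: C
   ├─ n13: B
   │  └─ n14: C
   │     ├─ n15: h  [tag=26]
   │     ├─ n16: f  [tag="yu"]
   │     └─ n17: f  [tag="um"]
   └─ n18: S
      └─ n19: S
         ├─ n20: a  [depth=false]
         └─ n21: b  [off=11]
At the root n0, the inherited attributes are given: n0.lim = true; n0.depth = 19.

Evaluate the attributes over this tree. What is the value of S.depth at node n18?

1. n0.lim = true  [given at root]
2. n0.depth = 19  [given at root]
3. n1.lim = false  [S₀.depth > 19]
4. n1.depth = 18  [S₀.depth - 1]
5. n2.env = -2  [S.depth - 20]
6. n3.tag = 14  [terminal]
7. n4.tag = 12  [terminal]
8. n5.idx = 16  [h₀.tag + 2]
9. n6.off = 7  [terminal]
10. n5.lim = true  [C.idx > 15]
11. n5.lab = 29  [C.idx + 13]
12. n2.val = "zp"  ["zp"]
13. n1.live = 22  [S.depth * 3 - 32]
14. n8.idx = 6  [6]
15. n9.off = 19  [terminal]
16. n10.off = -1  [terminal]
17. n11.depth = true  [terminal]
18. n8.lim = false  [a.depth == false]
19. n8.lab = -8  [(if a.depth then b₀.off else b₁.off) - 27]
20. n7.val = "mw"  ["mw"]
21. n7.pre = 24  [24]
22. n7.live = 13  [C.lab + 21]
23. n12.idx = -8  [D.pre * 2 - 56]
24. n14.idx = -8  [-8]
25. n15.tag = 26  [terminal]
26. n16.tag = "yu"  [terminal]
27. n17.tag = "um"  [terminal]
28. n14.lim = false  [h.tag > 26]
29. n14.lab = 10  [C.idx + h.tag - 8]
30. n13.off = 29  [C.lab * 3 - 1]
31. n13.hot = -3  [C.lab * -1 + 7]
32. n18.lim = false  [C.idx > -8]
33. n18.depth = 1  [B.hot + C.idx + 12]
34. n19.lim = true  [S₀.lim == false]
35. n19.depth = 25  [25]
36. n20.depth = false  [terminal]
37. n21.off = 11  [terminal]
38. n19.live = 15  [b.off + 4]
39. n18.live = 17  [S₀.depth * 2 + 15]
40. n12.lim = true  [true]
41. n12.lab = 27  [B.off + C.idx + 6]
42. n0.live = 12  [S₁.live - 10]

1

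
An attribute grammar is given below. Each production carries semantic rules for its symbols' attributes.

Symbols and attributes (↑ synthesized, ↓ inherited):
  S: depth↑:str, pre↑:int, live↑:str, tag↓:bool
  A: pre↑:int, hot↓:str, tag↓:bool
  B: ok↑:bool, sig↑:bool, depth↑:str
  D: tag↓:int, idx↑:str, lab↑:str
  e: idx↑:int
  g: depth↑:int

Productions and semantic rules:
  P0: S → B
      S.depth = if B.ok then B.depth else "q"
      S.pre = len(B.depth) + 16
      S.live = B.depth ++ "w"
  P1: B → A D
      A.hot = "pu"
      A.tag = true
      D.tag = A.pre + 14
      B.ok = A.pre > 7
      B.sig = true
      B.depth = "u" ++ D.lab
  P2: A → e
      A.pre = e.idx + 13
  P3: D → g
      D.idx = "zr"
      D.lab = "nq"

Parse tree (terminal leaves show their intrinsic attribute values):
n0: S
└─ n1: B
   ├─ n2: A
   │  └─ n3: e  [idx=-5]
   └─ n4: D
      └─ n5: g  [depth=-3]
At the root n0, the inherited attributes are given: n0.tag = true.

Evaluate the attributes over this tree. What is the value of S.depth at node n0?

1. n0.tag = true  [given at root]
2. n2.hot = "pu"  ["pu"]
3. n2.tag = true  [true]
4. n3.idx = -5  [terminal]
5. n2.pre = 8  [e.idx + 13]
6. n4.tag = 22  [A.pre + 14]
7. n5.depth = -3  [terminal]
8. n4.idx = "zr"  ["zr"]
9. n4.lab = "nq"  ["nq"]
10. n1.ok = true  [A.pre > 7]
11. n1.sig = true  [true]
12. n1.depth = "unq"  ["u" ++ D.lab]
13. n0.depth = "unq"  [if B.ok then B.depth else "q"]
14. n0.pre = 19  [len(B.depth) + 16]
15. n0.live = "unqw"  [B.depth ++ "w"]

"unq"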